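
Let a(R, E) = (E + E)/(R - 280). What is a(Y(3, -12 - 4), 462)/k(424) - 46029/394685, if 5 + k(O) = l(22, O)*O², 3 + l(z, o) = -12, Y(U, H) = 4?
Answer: -81566248042/699413789485 ≈ -0.11662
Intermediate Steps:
l(z, o) = -15 (l(z, o) = -3 - 12 = -15)
k(O) = -5 - 15*O²
a(R, E) = 2*E/(-280 + R) (a(R, E) = (2*E)/(-280 + R) = 2*E/(-280 + R))
a(Y(3, -12 - 4), 462)/k(424) - 46029/394685 = (2*462/(-280 + 4))/(-5 - 15*424²) - 46029/394685 = (2*462/(-276))/(-5 - 15*179776) - 46029*1/394685 = (2*462*(-1/276))/(-5 - 2696640) - 46029/394685 = -77/23/(-2696645) - 46029/394685 = -77/23*(-1/2696645) - 46029/394685 = 11/8860405 - 46029/394685 = -81566248042/699413789485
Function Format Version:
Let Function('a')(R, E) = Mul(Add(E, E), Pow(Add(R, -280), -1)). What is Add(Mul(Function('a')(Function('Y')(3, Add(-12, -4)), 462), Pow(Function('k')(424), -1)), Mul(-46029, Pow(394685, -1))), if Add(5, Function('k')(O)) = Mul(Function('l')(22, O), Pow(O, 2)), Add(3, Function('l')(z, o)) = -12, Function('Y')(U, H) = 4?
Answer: Rational(-81566248042, 699413789485) ≈ -0.11662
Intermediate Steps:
Function('l')(z, o) = -15 (Function('l')(z, o) = Add(-3, -12) = -15)
Function('k')(O) = Add(-5, Mul(-15, Pow(O, 2)))
Function('a')(R, E) = Mul(2, E, Pow(Add(-280, R), -1)) (Function('a')(R, E) = Mul(Mul(2, E), Pow(Add(-280, R), -1)) = Mul(2, E, Pow(Add(-280, R), -1)))
Add(Mul(Function('a')(Function('Y')(3, Add(-12, -4)), 462), Pow(Function('k')(424), -1)), Mul(-46029, Pow(394685, -1))) = Add(Mul(Mul(2, 462, Pow(Add(-280, 4), -1)), Pow(Add(-5, Mul(-15, Pow(424, 2))), -1)), Mul(-46029, Pow(394685, -1))) = Add(Mul(Mul(2, 462, Pow(-276, -1)), Pow(Add(-5, Mul(-15, 179776)), -1)), Mul(-46029, Rational(1, 394685))) = Add(Mul(Mul(2, 462, Rational(-1, 276)), Pow(Add(-5, -2696640), -1)), Rational(-46029, 394685)) = Add(Mul(Rational(-77, 23), Pow(-2696645, -1)), Rational(-46029, 394685)) = Add(Mul(Rational(-77, 23), Rational(-1, 2696645)), Rational(-46029, 394685)) = Add(Rational(11, 8860405), Rational(-46029, 394685)) = Rational(-81566248042, 699413789485)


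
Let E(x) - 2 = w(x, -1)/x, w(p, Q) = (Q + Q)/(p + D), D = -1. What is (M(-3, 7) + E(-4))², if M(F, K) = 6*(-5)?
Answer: 78961/100 ≈ 789.61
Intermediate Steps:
M(F, K) = -30
w(p, Q) = 2*Q/(-1 + p) (w(p, Q) = (Q + Q)/(p - 1) = (2*Q)/(-1 + p) = 2*Q/(-1 + p))
E(x) = 2 - 2/(x*(-1 + x)) (E(x) = 2 + (2*(-1)/(-1 + x))/x = 2 + (-2/(-1 + x))/x = 2 - 2/(x*(-1 + x)))
(M(-3, 7) + E(-4))² = (-30 + (2 - 2/(-4*(-1 - 4))))² = (-30 + (2 - 2*(-¼)/(-5)))² = (-30 + (2 - 2*(-¼)*(-⅕)))² = (-30 + (2 - ⅒))² = (-30 + 19/10)² = (-281/10)² = 78961/100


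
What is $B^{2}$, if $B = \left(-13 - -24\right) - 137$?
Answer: $15876$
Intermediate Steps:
$B = -126$ ($B = \left(-13 + 24\right) - 137 = 11 - 137 = -126$)
$B^{2} = \left(-126\right)^{2} = 15876$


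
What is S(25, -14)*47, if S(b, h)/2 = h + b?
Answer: 1034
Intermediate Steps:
S(b, h) = 2*b + 2*h (S(b, h) = 2*(h + b) = 2*(b + h) = 2*b + 2*h)
S(25, -14)*47 = (2*25 + 2*(-14))*47 = (50 - 28)*47 = 22*47 = 1034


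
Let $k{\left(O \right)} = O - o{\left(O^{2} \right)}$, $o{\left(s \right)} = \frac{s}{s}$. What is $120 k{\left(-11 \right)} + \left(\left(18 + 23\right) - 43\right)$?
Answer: $-1442$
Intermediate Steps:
$o{\left(s \right)} = 1$
$k{\left(O \right)} = -1 + O$ ($k{\left(O \right)} = O - 1 = -1 + O$)
$120 k{\left(-11 \right)} + \left(\left(18 + 23\right) - 43\right) = 120 \left(-1 - 11\right) + \left(\left(18 + 23\right) - 43\right) = 120 \left(-12\right) + \left(41 - 43\right) = -1440 - 2 = -1442$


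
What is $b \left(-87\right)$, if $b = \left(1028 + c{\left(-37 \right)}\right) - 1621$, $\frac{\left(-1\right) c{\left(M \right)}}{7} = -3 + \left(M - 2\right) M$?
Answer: $928551$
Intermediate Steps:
$c{\left(M \right)} = 21 - 7 M \left(-2 + M\right)$ ($c{\left(M \right)} = - 7 \left(-3 + \left(M - 2\right) M\right) = - 7 \left(-3 + \left(-2 + M\right) M\right) = - 7 \left(-3 + M \left(-2 + M\right)\right) = 21 - 7 M \left(-2 + M\right)$)
$b = -10673$ ($b = \left(1028 + \left(21 - 7 \left(-37\right)^{2} + 14 \left(-37\right)\right)\right) - 1621 = \left(1028 - 10080\right) - 1621 = -9052 - 1621 = -10673$)
$b \left(-87\right) = \left(-10673\right) \left(-87\right) = 928551$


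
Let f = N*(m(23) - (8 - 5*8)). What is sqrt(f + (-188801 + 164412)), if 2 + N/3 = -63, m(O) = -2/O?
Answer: I*sqrt(16193771)/23 ≈ 174.96*I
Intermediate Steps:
N = -195 (N = -6 + 3*(-63) = -6 - 189 = -195)
f = -143130/23 (f = -195*(-2/23 - (8 - 5*8)) = -195*(-2*1/23 - (8 - 40)) = -195*(-2/23 - 1*(-32)) = -195*(-2/23 + 32) = -195*734/23 = -143130/23 ≈ -6223.0)
sqrt(f + (-188801 + 164412)) = sqrt(-143130/23 + (-188801 + 164412)) = sqrt(-143130/23 - 24389) = sqrt(-704077/23) = I*sqrt(16193771)/23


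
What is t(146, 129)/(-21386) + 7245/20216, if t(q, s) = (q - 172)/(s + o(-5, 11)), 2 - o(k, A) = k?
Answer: 47037007/131245882 ≈ 0.35839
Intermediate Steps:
o(k, A) = 2 - k
t(q, s) = (-172 + q)/(7 + s) (t(q, s) = (q - 172)/(s + (2 - 1*(-5))) = (-172 + q)/(s + (2 + 5)) = (-172 + q)/(s + 7) = (-172 + q)/(7 + s))
t(146, 129)/(-21386) + 7245/20216 = ((-172 + 146)/(7 + 129))/(-21386) + 7245/20216 = (-26/136)*(-1/21386) + 7245*(1/20216) = ((1/136)*(-26))*(-1/21386) + 1035/2888 = -13/68*(-1/21386) + 1035/2888 = 13/1454248 + 1035/2888 = 47037007/131245882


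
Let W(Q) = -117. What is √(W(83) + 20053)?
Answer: 4*√1246 ≈ 141.19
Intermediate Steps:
√(W(83) + 20053) = √(-117 + 20053) = √19936 = 4*√1246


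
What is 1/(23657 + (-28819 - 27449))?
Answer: -1/32611 ≈ -3.0664e-5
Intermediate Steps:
1/(23657 + (-28819 - 27449)) = 1/(23657 - 56268) = 1/(-32611) = -1/32611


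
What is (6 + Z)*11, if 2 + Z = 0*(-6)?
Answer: 44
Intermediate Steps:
Z = -2 (Z = -2 + 0*(-6) = -2 + 0 = -2)
(6 + Z)*11 = (6 - 2)*11 = 4*11 = 44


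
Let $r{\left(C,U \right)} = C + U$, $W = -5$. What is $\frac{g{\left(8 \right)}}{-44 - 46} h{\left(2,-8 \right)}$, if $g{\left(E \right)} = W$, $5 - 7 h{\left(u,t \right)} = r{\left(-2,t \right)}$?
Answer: $\frac{5}{42} \approx 0.11905$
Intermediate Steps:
$h{\left(u,t \right)} = 1 - \frac{t}{7}$ ($h{\left(u,t \right)} = \frac{5}{7} - \frac{-2 + t}{7} = \frac{5}{7} - \left(- \frac{2}{7} + \frac{t}{7}\right) = 1 - \frac{t}{7}$)
$g{\left(E \right)} = -5$
$\frac{g{\left(8 \right)}}{-44 - 46} h{\left(2,-8 \right)} = \frac{1}{-44 - 46} \left(-5\right) \left(1 - - \frac{8}{7}\right) = \frac{1}{-90} \left(-5\right) \left(1 + \frac{8}{7}\right) = \left(- \frac{1}{90}\right) \left(-5\right) \frac{15}{7} = \frac{1}{18} \cdot \frac{15}{7} = \frac{5}{42}$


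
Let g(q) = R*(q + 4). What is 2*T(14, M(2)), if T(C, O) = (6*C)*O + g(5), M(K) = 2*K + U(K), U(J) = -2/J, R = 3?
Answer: 558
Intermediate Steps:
g(q) = 12 + 3*q (g(q) = 3*(q + 4) = 3*(4 + q) = 12 + 3*q)
M(K) = -2/K + 2*K (M(K) = 2*K - 2/K = -2/K + 2*K)
T(C, O) = 27 + 6*C*O (T(C, O) = (6*C)*O + (12 + 3*5) = 6*C*O + (12 + 15) = 6*C*O + 27 = 27 + 6*C*O)
2*T(14, M(2)) = 2*(27 + 6*14*(-2/2 + 2*2)) = 2*(27 + 6*14*(-2*1/2 + 4)) = 2*(27 + 6*14*(-1 + 4)) = 2*(27 + 6*14*3) = 2*(27 + 252) = 2*279 = 558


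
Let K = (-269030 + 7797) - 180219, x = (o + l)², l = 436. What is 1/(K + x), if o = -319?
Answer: -1/427763 ≈ -2.3377e-6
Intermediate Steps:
x = 13689 (x = (-319 + 436)² = 117² = 13689)
K = -441452 (K = -261233 - 180219 = -441452)
1/(K + x) = 1/(-441452 + 13689) = 1/(-427763) = -1/427763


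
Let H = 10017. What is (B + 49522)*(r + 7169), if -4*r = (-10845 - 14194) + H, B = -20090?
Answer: 321529884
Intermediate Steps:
r = 7511/2 (r = -((-10845 - 14194) + 10017)/4 = -(-25039 + 10017)/4 = -1/4*(-15022) = 7511/2 ≈ 3755.5)
(B + 49522)*(r + 7169) = (-20090 + 49522)*(7511/2 + 7169) = 29432*(21849/2) = 321529884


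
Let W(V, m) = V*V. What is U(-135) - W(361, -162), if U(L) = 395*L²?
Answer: 7068554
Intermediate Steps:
W(V, m) = V²
U(-135) - W(361, -162) = 395*(-135)² - 1*361² = 395*18225 - 1*130321 = 7198875 - 130321 = 7068554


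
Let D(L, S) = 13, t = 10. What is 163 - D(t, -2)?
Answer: 150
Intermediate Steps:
163 - D(t, -2) = 163 - 1*13 = 163 - 13 = 150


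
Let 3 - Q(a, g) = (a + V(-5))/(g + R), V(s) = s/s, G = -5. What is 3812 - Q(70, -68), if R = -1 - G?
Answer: 243705/64 ≈ 3807.9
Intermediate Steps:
V(s) = 1
R = 4 (R = -1 - 1*(-5) = -1 + 5 = 4)
Q(a, g) = 3 - (1 + a)/(4 + g) (Q(a, g) = 3 - (a + 1)/(g + 4) = 3 - (1 + a)/(4 + g))
3812 - Q(70, -68) = 3812 - (11 - 1*70 + 3*(-68))/(4 - 68) = 3812 - (11 - 70 - 204)/(-64) = 3812 - (-1)*(-263)/64 = 3812 - 1*263/64 = 3812 - 263/64 = 243705/64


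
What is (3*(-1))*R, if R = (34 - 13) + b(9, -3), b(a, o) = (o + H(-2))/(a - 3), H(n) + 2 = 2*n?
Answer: -117/2 ≈ -58.500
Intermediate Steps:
H(n) = -2 + 2*n
b(a, o) = (-6 + o)/(-3 + a) (b(a, o) = (o + (-2 + 2*(-2)))/(a - 3) = (o + (-2 - 4))/(-3 + a) = (o - 6)/(-3 + a) = (-6 + o)/(-3 + a))
R = 39/2 (R = (34 - 13) + (-6 - 3)/(-3 + 9) = 21 - 9/6 = 21 + (⅙)*(-9) = 21 - 3/2 = 39/2 ≈ 19.500)
(3*(-1))*R = (3*(-1))*(39/2) = -3*39/2 = -117/2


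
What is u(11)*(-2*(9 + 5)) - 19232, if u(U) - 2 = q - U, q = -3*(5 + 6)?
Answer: -18056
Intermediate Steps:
q = -33 (q = -3*11 = -33)
u(U) = -31 - U (u(U) = 2 + (-33 - U) = -31 - U)
u(11)*(-2*(9 + 5)) - 19232 = (-31 - 1*11)*(-2*(9 + 5)) - 19232 = (-31 - 11)*(-2*14) - 19232 = -42*(-28) - 19232 = 1176 - 19232 = -18056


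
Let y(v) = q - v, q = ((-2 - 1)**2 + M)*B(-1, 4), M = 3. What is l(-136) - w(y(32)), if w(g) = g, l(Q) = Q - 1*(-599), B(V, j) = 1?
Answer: 483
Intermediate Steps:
q = 12 (q = ((-2 - 1)**2 + 3)*1 = ((-3)**2 + 3)*1 = (9 + 3)*1 = 12*1 = 12)
l(Q) = 599 + Q (l(Q) = Q + 599 = 599 + Q)
y(v) = 12 - v
l(-136) - w(y(32)) = (599 - 136) - (12 - 1*32) = 463 - (12 - 32) = 463 - 1*(-20) = 463 + 20 = 483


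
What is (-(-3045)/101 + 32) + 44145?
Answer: 4464922/101 ≈ 44207.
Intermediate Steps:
(-(-3045)/101 + 32) + 44145 = (-87*(-35/101) + 32) + 44145 = (3045/101 + 32) + 44145 = 6277/101 + 44145 = 4464922/101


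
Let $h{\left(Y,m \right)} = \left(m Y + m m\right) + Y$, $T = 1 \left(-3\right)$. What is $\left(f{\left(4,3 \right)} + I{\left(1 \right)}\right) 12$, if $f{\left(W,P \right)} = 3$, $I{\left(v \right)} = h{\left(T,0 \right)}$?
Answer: $0$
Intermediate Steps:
$T = -3$
$h{\left(Y,m \right)} = Y + m^{2} + Y m$ ($h{\left(Y,m \right)} = \left(Y m + m^{2}\right) + Y = \left(m^{2} + Y m\right) + Y = Y + m^{2} + Y m$)
$I{\left(v \right)} = -3$ ($I{\left(v \right)} = -3 + 0^{2} - 0 = -3 + 0 + 0 = -3$)
$\left(f{\left(4,3 \right)} + I{\left(1 \right)}\right) 12 = \left(3 - 3\right) 12 = 0 \cdot 12 = 0$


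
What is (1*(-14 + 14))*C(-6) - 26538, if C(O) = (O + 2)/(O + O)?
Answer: -26538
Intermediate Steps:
C(O) = (2 + O)/(2*O) (C(O) = (2 + O)/((2*O)) = (2 + O)*(1/(2*O)) = (2 + O)/(2*O))
(1*(-14 + 14))*C(-6) - 26538 = (1*(-14 + 14))*((½)*(2 - 6)/(-6)) - 26538 = (1*0)*((½)*(-⅙)*(-4)) - 26538 = 0*(⅓) - 26538 = 0 - 26538 = -26538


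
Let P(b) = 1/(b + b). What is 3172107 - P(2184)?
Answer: 13855763375/4368 ≈ 3.1721e+6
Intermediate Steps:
P(b) = 1/(2*b)
3172107 - P(2184) = 3172107 - 1/(2*2184) = 3172107 - 1*1/4368 = 3172107 - 1/4368 = 13855763375/4368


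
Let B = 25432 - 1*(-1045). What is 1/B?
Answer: 1/26477 ≈ 3.7769e-5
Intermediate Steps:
B = 26477 (B = 25432 + 1045 = 26477)
1/B = 1/26477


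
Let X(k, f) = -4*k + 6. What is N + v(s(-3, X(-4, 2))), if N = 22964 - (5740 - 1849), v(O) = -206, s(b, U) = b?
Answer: 18867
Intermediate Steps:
X(k, f) = 6 - 4*k
N = 19073 (N = 22964 - 1*3891 = 22964 - 3891 = 19073)
N + v(s(-3, X(-4, 2))) = 19073 - 206 = 18867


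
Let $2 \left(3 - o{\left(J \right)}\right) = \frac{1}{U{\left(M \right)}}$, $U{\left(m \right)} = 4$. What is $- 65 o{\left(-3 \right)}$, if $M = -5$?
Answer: $- \frac{1495}{8} \approx -186.88$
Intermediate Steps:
$o{\left(J \right)} = \frac{23}{8}$ ($o{\left(J \right)} = 3 - \frac{1}{2 \cdot 4} = 3 - \frac{1}{8} = \frac{23}{8}$)
$- 65 o{\left(-3 \right)} = \left(-65\right) \frac{23}{8} = - \frac{1495}{8}$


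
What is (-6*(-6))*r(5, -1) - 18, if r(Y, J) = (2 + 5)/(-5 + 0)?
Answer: -342/5 ≈ -68.400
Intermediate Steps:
r(Y, J) = -7/5 (r(Y, J) = 7/(-5) = 7*(-⅕) = -7/5)
(-6*(-6))*r(5, -1) - 18 = -6*(-6)*(-7/5) - 18 = 36*(-7/5) - 18 = -252/5 - 18 = -342/5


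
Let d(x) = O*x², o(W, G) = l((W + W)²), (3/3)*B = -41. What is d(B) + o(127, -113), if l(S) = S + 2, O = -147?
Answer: -182589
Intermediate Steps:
B = -41
l(S) = 2 + S
o(W, G) = 2 + 4*W² (o(W, G) = 2 + (W + W)² = 2 + (2*W)² = 2 + 4*W²)
d(x) = -147*x²
d(B) + o(127, -113) = -147*(-41)² + (2 + 4*127²) = -147*1681 + (2 + 4*16129) = -247107 + (2 + 64516) = -247107 + 64518 = -182589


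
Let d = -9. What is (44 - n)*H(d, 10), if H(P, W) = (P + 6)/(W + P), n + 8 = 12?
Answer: -120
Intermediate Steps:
n = 4 (n = -8 + 12 = 4)
H(P, W) = (6 + P)/(P + W)
(44 - n)*H(d, 10) = (44 - 1*4)*((6 - 9)/(-9 + 10)) = (44 - 4)*(-3/1) = 40*(1*(-3)) = 40*(-3) = -120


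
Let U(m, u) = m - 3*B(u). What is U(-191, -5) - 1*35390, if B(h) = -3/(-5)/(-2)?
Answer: -355801/10 ≈ -35580.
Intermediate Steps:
B(h) = -3/10 (B(h) = -3*(-1/5)*(-1/2) = (3/5)*(-1/2) = -3/10)
U(m, u) = 9/10 + m (U(m, u) = m - 3*(-3/10) = m + 9/10 = 9/10 + m)
U(-191, -5) - 1*35390 = (9/10 - 191) - 1*35390 = -1901/10 - 35390 = -355801/10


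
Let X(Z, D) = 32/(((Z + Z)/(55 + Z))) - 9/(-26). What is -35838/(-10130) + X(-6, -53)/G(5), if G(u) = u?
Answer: -8899463/395070 ≈ -22.526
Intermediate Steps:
X(Z, D) = 9/26 + 16*(55 + Z)/Z (X(Z, D) = 32/(((2*Z)/(55 + Z))) - 9*(-1/26) = 32/((2*Z/(55 + Z))) + 9/26 = 32*((55 + Z)/(2*Z)) + 9/26 = 16*(55 + Z)/Z + 9/26 = 9/26 + 16*(55 + Z)/Z)
-35838/(-10130) + X(-6, -53)/G(5) = -35838/(-10130) + (425/26 + 880/(-6))/5 = -35838*(-1/10130) + (425/26 + 880*(-⅙))*(⅕) = 17919/5065 + (425/26 - 440/3)*(⅕) = 17919/5065 - 10165/78*⅕ = 17919/5065 - 2033/78 = -8899463/395070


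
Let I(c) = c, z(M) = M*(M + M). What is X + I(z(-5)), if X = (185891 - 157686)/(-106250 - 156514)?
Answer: 13109995/262764 ≈ 49.893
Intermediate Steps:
z(M) = 2*M² (z(M) = M*(2*M) = 2*M²)
X = -28205/262764 (X = 28205/(-262764) = 28205*(-1/262764) = -28205/262764 ≈ -0.10734)
X + I(z(-5)) = -28205/262764 + 2*(-5)² = -28205/262764 + 2*25 = -28205/262764 + 50 = 13109995/262764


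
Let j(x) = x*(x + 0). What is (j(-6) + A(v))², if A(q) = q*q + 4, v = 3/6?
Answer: 25921/16 ≈ 1620.1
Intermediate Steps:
j(x) = x² (j(x) = x*x = x²)
v = ½ (v = 3*(⅙) = ½ ≈ 0.50000)
A(q) = 4 + q² (A(q) = q² + 4 = 4 + q²)
(j(-6) + A(v))² = ((-6)² + (4 + (½)²))² = (36 + (4 + ¼))² = (36 + 17/4)² = (161/4)² = 25921/16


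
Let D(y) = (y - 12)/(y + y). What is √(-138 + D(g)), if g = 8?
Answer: I*√553/2 ≈ 11.758*I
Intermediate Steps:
D(y) = (-12 + y)/(2*y) (D(y) = (-12 + y)/((2*y)) = (-12 + y)*(1/(2*y)) = (-12 + y)/(2*y))
√(-138 + D(g)) = √(-138 + (½)*(-12 + 8)/8) = √(-138 + (½)*(⅛)*(-4)) = √(-138 - ¼) = √(-553/4) = I*√553/2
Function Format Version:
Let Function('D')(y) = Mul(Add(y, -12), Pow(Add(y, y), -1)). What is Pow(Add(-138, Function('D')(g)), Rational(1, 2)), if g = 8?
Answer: Mul(Rational(1, 2), I, Pow(553, Rational(1, 2))) ≈ Mul(11.758, I)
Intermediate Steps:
Function('D')(y) = Mul(Rational(1, 2), Pow(y, -1), Add(-12, y)) (Function('D')(y) = Mul(Add(-12, y), Pow(Mul(2, y), -1)) = Mul(Add(-12, y), Mul(Rational(1, 2), Pow(y, -1))) = Mul(Rational(1, 2), Pow(y, -1), Add(-12, y)))
Pow(Add(-138, Function('D')(g)), Rational(1, 2)) = Pow(Add(-138, Mul(Rational(1, 2), Pow(8, -1), Add(-12, 8))), Rational(1, 2)) = Pow(Add(-138, Mul(Rational(1, 2), Rational(1, 8), -4)), Rational(1, 2)) = Pow(Add(-138, Rational(-1, 4)), Rational(1, 2)) = Pow(Rational(-553, 4), Rational(1, 2)) = Mul(Rational(1, 2), I, Pow(553, Rational(1, 2)))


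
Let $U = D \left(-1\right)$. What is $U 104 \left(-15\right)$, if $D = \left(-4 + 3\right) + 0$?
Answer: $-1560$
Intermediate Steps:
$D = -1$ ($D = -1 + 0 = -1$)
$U = 1$ ($U = \left(-1\right) \left(-1\right) = 1$)
$U 104 \left(-15\right) = 1 \cdot 104 \left(-15\right) = 1 \left(-1560\right) = -1560$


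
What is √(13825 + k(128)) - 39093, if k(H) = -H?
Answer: -39093 + √13697 ≈ -38976.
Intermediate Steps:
√(13825 + k(128)) - 39093 = √(13825 - 1*128) - 39093 = √(13825 - 128) - 39093 = √13697 - 39093 = -39093 + √13697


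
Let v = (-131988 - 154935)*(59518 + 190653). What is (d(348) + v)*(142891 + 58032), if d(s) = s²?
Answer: -14422191202188867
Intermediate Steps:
v = -71779813833 (v = -286923*250171 = -71779813833)
(d(348) + v)*(142891 + 58032) = (348² - 71779813833)*(142891 + 58032) = (121104 - 71779813833)*200923 = -71779692729*200923 = -14422191202188867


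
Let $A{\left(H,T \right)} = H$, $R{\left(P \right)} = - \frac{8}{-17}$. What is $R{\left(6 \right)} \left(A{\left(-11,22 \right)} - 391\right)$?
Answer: $- \frac{3216}{17} \approx -189.18$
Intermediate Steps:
$R{\left(P \right)} = \frac{8}{17}$ ($R{\left(P \right)} = \left(-8\right) \left(- \frac{1}{17}\right) = \frac{8}{17}$)
$R{\left(6 \right)} \left(A{\left(-11,22 \right)} - 391\right) = \frac{8 \left(-11 - 391\right)}{17} = \frac{8}{17} \left(-402\right) = - \frac{3216}{17}$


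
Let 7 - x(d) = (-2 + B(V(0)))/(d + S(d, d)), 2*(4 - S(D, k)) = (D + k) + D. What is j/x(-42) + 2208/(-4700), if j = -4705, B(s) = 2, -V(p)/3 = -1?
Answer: -5532239/8225 ≈ -672.61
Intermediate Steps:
V(p) = 3 (V(p) = -3*(-1) = 3)
S(D, k) = 4 - D - k/2 (S(D, k) = 4 - ((D + k) + D)/2 = 4 - (k + 2*D)/2 = 4 + (-D - k/2) = 4 - D - k/2)
x(d) = 7 (x(d) = 7 - (-2 + 2)/(d + (4 - d - d/2)) = 7 - 0/(d + (4 - 3*d/2)) = 7 - 0/(4 - d/2) = 7 - 1*0 = 7 + 0 = 7)
j/x(-42) + 2208/(-4700) = -4705/7 + 2208/(-4700) = -4705*⅐ + 2208*(-1/4700) = -4705/7 - 552/1175 = -5532239/8225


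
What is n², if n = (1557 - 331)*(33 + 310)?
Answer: 176835388324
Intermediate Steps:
n = 420518 (n = 1226*343 = 420518)
n² = 420518² = 176835388324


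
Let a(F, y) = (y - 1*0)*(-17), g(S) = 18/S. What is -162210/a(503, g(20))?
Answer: 540700/51 ≈ 10602.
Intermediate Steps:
a(F, y) = -17*y (a(F, y) = (y + 0)*(-17) = y*(-17) = -17*y)
-162210/a(503, g(20)) = -162210/((-306/20)) = -162210/((-17*9/10)) = -162210/(-153/10) = -162210*(-10/153) = 540700/51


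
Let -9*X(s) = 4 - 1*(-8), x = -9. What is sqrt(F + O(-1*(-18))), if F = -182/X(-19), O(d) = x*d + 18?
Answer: I*sqrt(30)/2 ≈ 2.7386*I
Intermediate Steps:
O(d) = 18 - 9*d (O(d) = -9*d + 18 = 18 - 9*d)
X(s) = -4/3 (X(s) = -(4 - 1*(-8))/9 = -(4 + 8)/9 = -1/9*12 = -4/3)
F = 273/2 (F = -182/(-4/3) = -182*(-3/4) = 273/2 ≈ 136.50)
sqrt(F + O(-1*(-18))) = sqrt(273/2 + (18 - (-9)*(-18))) = sqrt(273/2 + (18 - 9*18)) = sqrt(273/2 + (18 - 162)) = sqrt(273/2 - 144) = sqrt(-15/2) = I*sqrt(30)/2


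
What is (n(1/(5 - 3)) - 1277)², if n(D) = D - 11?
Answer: 6630625/4 ≈ 1.6577e+6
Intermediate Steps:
n(D) = -11 + D
(n(1/(5 - 3)) - 1277)² = ((-11 + 1/(5 - 3)) - 1277)² = ((-11 + 1/2) - 1277)² = ((-11 + ½) - 1277)² = (-21/2 - 1277)² = (-2575/2)² = 6630625/4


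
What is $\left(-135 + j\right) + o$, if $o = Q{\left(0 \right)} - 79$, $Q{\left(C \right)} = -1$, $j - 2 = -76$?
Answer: $-289$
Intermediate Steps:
$j = -74$ ($j = 2 - 76 = -74$)
$o = -80$ ($o = -1 - 79 = -80$)
$\left(-135 + j\right) + o = \left(-135 - 74\right) - 80 = -209 - 80 = -289$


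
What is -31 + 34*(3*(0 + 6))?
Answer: 581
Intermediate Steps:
-31 + 34*(3*(0 + 6)) = -31 + 34*(3*6) = -31 + 34*18 = -31 + 612 = 581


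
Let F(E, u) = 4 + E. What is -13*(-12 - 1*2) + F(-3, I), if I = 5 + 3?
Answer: 183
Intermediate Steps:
I = 8
-13*(-12 - 1*2) + F(-3, I) = -13*(-12 - 1*2) + (4 - 3) = -13*(-12 - 2) + 1 = -13*(-14) + 1 = 182 + 1 = 183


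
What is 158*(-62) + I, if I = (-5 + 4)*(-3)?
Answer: -9793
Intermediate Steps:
I = 3 (I = -1*(-3) = 3)
158*(-62) + I = 158*(-62) + 3 = -9796 + 3 = -9793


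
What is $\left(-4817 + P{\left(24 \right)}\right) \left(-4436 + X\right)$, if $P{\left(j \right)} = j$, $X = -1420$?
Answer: $28067808$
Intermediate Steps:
$\left(-4817 + P{\left(24 \right)}\right) \left(-4436 + X\right) = \left(-4817 + 24\right) \left(-4436 - 1420\right) = \left(-4793\right) \left(-5856\right) = 28067808$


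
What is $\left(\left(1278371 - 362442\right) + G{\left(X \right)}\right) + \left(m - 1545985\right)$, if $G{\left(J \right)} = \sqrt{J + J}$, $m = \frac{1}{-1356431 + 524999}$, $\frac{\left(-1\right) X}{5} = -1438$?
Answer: $- \frac{523848720193}{831432} + 2 \sqrt{3595} \approx -6.2994 \cdot 10^{5}$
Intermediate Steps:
$X = 7190$ ($X = \left(-5\right) \left(-1438\right) = 7190$)
$m = - \frac{1}{831432}$ ($m = \frac{1}{-831432} = - \frac{1}{831432} \approx -1.2027 \cdot 10^{-6}$)
$G{\left(J \right)} = \sqrt{2} \sqrt{J}$ ($G{\left(J \right)} = \sqrt{2 J} = \sqrt{2} \sqrt{J}$)
$\left(\left(1278371 - 362442\right) + G{\left(X \right)}\right) + \left(m - 1545985\right) = \left(\left(1278371 - 362442\right) + \sqrt{2} \sqrt{7190}\right) - \frac{1285381400521}{831432} = \left(915929 + 2 \sqrt{3595}\right) - \frac{1285381400521}{831432} = - \frac{523848720193}{831432} + 2 \sqrt{3595}$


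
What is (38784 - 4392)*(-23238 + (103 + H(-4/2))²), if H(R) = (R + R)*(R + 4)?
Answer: -488813496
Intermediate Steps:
H(R) = 2*R*(4 + R) (H(R) = (2*R)*(4 + R) = 2*R*(4 + R))
(38784 - 4392)*(-23238 + (103 + H(-4/2))²) = (38784 - 4392)*(-23238 + (103 + 2*(-4/2)*(4 - 4/2))²) = 34392*(-23238 + (103 + 2*(-4*½)*(4 - 4*½))²) = 34392*(-23238 + (103 + 2*(-2)*(4 - 2))²) = 34392*(-23238 + (103 + 2*(-2)*2)²) = 34392*(-23238 + (103 - 8)²) = 34392*(-23238 + 95²) = 34392*(-23238 + 9025) = 34392*(-14213) = -488813496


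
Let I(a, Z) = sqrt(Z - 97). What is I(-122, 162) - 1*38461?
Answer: -38461 + sqrt(65) ≈ -38453.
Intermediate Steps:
I(a, Z) = sqrt(-97 + Z)
I(-122, 162) - 1*38461 = sqrt(-97 + 162) - 1*38461 = sqrt(65) - 38461 = -38461 + sqrt(65)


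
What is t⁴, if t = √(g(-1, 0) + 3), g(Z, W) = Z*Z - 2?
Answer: 4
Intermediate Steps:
g(Z, W) = -2 + Z² (g(Z, W) = Z² - 2 = -2 + Z²)
t = √2 (t = √((-2 + (-1)²) + 3) = √((-2 + 1) + 3) = √(-1 + 3) = √2 ≈ 1.4142)
t⁴ = (√2)⁴ = 4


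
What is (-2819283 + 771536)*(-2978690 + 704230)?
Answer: 4657518641620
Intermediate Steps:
(-2819283 + 771536)*(-2978690 + 704230) = -2047747*(-2274460) = 4657518641620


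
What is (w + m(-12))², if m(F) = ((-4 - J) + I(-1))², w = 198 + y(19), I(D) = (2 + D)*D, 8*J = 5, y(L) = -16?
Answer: 186950929/4096 ≈ 45642.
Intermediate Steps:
J = 5/8 (J = (⅛)*5 = 5/8 ≈ 0.62500)
I(D) = D*(2 + D)
w = 182 (w = 198 - 16 = 182)
m(F) = 2025/64 (m(F) = ((-4 - 1*5/8) - (2 - 1))² = ((-4 - 5/8) - 1*1)² = (-37/8 - 1)² = (-45/8)² = 2025/64)
(w + m(-12))² = (182 + 2025/64)² = (13673/64)² = 186950929/4096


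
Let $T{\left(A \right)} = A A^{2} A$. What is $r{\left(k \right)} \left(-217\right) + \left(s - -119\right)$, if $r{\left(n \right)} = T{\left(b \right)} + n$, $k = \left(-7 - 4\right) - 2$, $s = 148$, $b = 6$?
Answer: $-278144$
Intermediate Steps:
$T{\left(A \right)} = A^{4}$ ($T{\left(A \right)} = A^{3} A = A^{4}$)
$k = -13$ ($k = -11 - 2 = -13$)
$r{\left(n \right)} = 1296 + n$ ($r{\left(n \right)} = 6^{4} + n = 1296 + n$)
$r{\left(k \right)} \left(-217\right) + \left(s - -119\right) = \left(1296 - 13\right) \left(-217\right) + \left(148 - -119\right) = 1283 \left(-217\right) + \left(148 + 119\right) = -278411 + 267 = -278144$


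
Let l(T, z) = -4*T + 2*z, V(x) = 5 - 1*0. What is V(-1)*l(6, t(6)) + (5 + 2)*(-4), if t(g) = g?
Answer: -88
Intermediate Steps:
V(x) = 5 (V(x) = 5 + 0 = 5)
V(-1)*l(6, t(6)) + (5 + 2)*(-4) = 5*(-4*6 + 2*6) + (5 + 2)*(-4) = 5*(-24 + 12) + 7*(-4) = 5*(-12) - 28 = -60 - 28 = -88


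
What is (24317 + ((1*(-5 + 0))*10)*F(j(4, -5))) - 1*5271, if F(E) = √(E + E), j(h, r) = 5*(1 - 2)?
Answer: 19046 - 50*I*√10 ≈ 19046.0 - 158.11*I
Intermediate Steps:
j(h, r) = -5 (j(h, r) = 5*(-1) = -5)
F(E) = √2*√E (F(E) = √(2*E) = √2*√E)
(24317 + ((1*(-5 + 0))*10)*F(j(4, -5))) - 1*5271 = (24317 + ((1*(-5 + 0))*10)*(√2*√(-5))) - 1*5271 = (24317 + ((1*(-5))*10)*(√2*(I*√5))) - 5271 = (24317 + (-5*10)*(I*√10)) - 5271 = (24317 - 50*I*√10) - 5271 = 19046 - 50*I*√10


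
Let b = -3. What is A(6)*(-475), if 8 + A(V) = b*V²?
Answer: 55100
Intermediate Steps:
A(V) = -8 - 3*V²
A(6)*(-475) = (-8 - 3*6²)*(-475) = (-8 - 3*36)*(-475) = (-8 - 108)*(-475) = -116*(-475) = 55100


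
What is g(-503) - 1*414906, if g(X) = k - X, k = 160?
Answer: -414243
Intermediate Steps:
g(X) = 160 - X
g(-503) - 1*414906 = (160 - 1*(-503)) - 1*414906 = (160 + 503) - 414906 = 663 - 414906 = -414243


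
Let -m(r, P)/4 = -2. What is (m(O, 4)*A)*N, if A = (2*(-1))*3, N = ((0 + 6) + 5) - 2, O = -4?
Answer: -432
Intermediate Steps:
m(r, P) = 8 (m(r, P) = -4*(-2) = 8)
N = 9 (N = (6 + 5) - 2 = 11 - 2 = 9)
A = -6 (A = -2*3 = -6)
(m(O, 4)*A)*N = (8*(-6))*9 = -48*9 = -432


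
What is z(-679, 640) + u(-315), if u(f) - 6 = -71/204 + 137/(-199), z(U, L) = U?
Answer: -27363185/40596 ≈ -674.04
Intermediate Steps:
u(f) = 201499/40596 (u(f) = 6 + (-71/204 + 137/(-199)) = 6 + (-71*1/204 + 137*(-1/199)) = 6 + (-71/204 - 137/199) = 6 - 42077/40596 = 201499/40596)
z(-679, 640) + u(-315) = -679 + 201499/40596 = -27363185/40596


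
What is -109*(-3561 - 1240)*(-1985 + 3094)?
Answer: 580349681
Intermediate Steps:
-109*(-3561 - 1240)*(-1985 + 3094) = -(-523309)*1109 = -109*(-5324309) = 580349681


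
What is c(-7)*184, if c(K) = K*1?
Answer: -1288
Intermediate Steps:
c(K) = K
c(-7)*184 = -7*184 = -1288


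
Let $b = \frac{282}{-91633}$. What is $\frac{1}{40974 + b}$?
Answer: $\frac{91633}{3754570260} \approx 2.4406 \cdot 10^{-5}$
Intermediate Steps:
$b = - \frac{282}{91633}$ ($b = 282 \left(- \frac{1}{91633}\right) = - \frac{282}{91633} \approx -0.0030775$)
$\frac{1}{40974 + b} = \frac{1}{40974 - \frac{282}{91633}} = \frac{1}{\frac{3754570260}{91633}} = \frac{91633}{3754570260}$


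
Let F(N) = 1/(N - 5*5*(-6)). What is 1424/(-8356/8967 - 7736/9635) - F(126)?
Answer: -8489065523213/10341635268 ≈ -820.86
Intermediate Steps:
F(N) = 1/(150 + N) (F(N) = 1/(N - 25*(-6)) = 1/(N + 150) = 1/(150 + N))
1424/(-8356/8967 - 7736/9635) - F(126) = 1424/(-8356/8967 - 7736/9635) - 1/(150 + 126) = 1424/(-8356*1/8967 - 7736*1/9635) - 1/276 = 1424/(-8356/8967 - 7736/9635) - 1*1/276 = 1424/(-149878772/86397045) - 1/276 = 1424*(-86397045/149878772) - 1/276 = -30757348020/37469693 - 1/276 = -8489065523213/10341635268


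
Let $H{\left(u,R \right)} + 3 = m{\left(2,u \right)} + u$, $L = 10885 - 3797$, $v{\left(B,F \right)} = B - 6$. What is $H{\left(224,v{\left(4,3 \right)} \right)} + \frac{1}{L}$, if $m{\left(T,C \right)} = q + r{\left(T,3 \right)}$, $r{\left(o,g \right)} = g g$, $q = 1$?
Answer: $\frac{1637329}{7088} \approx 231.0$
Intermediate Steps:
$v{\left(B,F \right)} = -6 + B$
$L = 7088$
$r{\left(o,g \right)} = g^{2}$
$m{\left(T,C \right)} = 10$ ($m{\left(T,C \right)} = 1 + 3^{2} = 1 + 9 = 10$)
$H{\left(u,R \right)} = 7 + u$ ($H{\left(u,R \right)} = -3 + \left(10 + u\right) = 7 + u$)
$H{\left(224,v{\left(4,3 \right)} \right)} + \frac{1}{L} = \left(7 + 224\right) + \frac{1}{7088} = 231 + \frac{1}{7088} = \frac{1637329}{7088}$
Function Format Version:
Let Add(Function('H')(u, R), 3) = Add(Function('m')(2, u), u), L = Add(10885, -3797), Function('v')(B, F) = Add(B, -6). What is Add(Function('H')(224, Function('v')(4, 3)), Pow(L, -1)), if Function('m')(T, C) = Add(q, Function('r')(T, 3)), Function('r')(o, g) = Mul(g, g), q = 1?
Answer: Rational(1637329, 7088) ≈ 231.00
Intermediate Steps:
Function('v')(B, F) = Add(-6, B)
L = 7088
Function('r')(o, g) = Pow(g, 2)
Function('m')(T, C) = 10 (Function('m')(T, C) = Add(1, Pow(3, 2)) = Add(1, 9) = 10)
Function('H')(u, R) = Add(7, u) (Function('H')(u, R) = Add(-3, Add(10, u)) = Add(7, u))
Add(Function('H')(224, Function('v')(4, 3)), Pow(L, -1)) = Add(Add(7, 224), Pow(7088, -1)) = Add(231, Rational(1, 7088)) = Rational(1637329, 7088)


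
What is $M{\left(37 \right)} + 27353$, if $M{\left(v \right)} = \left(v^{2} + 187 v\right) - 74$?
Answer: $35567$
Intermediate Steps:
$M{\left(v \right)} = -74 + v^{2} + 187 v$
$M{\left(37 \right)} + 27353 = \left(-74 + 37^{2} + 187 \cdot 37\right) + 27353 = \left(-74 + 1369 + 6919\right) + 27353 = 8214 + 27353 = 35567$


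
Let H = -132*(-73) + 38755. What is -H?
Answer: -48391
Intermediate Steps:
H = 48391 (H = 9636 + 38755 = 48391)
-H = -1*48391 = -48391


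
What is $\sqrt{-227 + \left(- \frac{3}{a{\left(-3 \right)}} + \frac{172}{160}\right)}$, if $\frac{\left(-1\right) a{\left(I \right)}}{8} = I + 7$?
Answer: $\frac{i \sqrt{361330}}{40} \approx 15.028 i$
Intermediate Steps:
$a{\left(I \right)} = -56 - 8 I$ ($a{\left(I \right)} = - 8 \left(I + 7\right) = - 8 \left(7 + I\right) = -56 - 8 I$)
$\sqrt{-227 + \left(- \frac{3}{a{\left(-3 \right)}} + \frac{172}{160}\right)} = \sqrt{-227 + \left(- \frac{3}{-56 - -24} + \frac{172}{160}\right)} = \sqrt{-227 + \left(- \frac{3}{-56 + 24} + 172 \cdot \frac{1}{160}\right)} = \sqrt{-227 + \left(- \frac{3}{-32} + \frac{43}{40}\right)} = \sqrt{-227 + \left(\left(-3\right) \left(- \frac{1}{32}\right) + \frac{43}{40}\right)} = \sqrt{-227 + \left(\frac{3}{32} + \frac{43}{40}\right)} = \sqrt{-227 + \frac{187}{160}} = \sqrt{- \frac{36133}{160}} = \frac{i \sqrt{361330}}{40}$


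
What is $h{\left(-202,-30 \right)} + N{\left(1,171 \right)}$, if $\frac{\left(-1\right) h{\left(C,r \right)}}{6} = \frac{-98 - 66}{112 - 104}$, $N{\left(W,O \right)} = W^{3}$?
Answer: $124$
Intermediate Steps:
$h{\left(C,r \right)} = 123$ ($h{\left(C,r \right)} = - 6 \frac{-98 - 66}{112 - 104} = - 6 \left(- \frac{164}{8}\right) = - 6 \left(\left(-164\right) \frac{1}{8}\right) = \left(-6\right) \left(- \frac{41}{2}\right) = 123$)
$h{\left(-202,-30 \right)} + N{\left(1,171 \right)} = 123 + 1^{3} = 123 + 1 = 124$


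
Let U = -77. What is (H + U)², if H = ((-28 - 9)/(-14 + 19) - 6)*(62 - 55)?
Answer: 729316/25 ≈ 29173.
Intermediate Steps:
H = -469/5 (H = (-37/5 - 6)*7 = -67/5*7 = -469/5 ≈ -93.800)
(H + U)² = (-469/5 - 77)² = (-854/5)² = 729316/25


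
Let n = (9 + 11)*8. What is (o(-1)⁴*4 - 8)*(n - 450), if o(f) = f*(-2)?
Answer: -16240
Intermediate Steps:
o(f) = -2*f
n = 160 (n = 20*8 = 160)
(o(-1)⁴*4 - 8)*(n - 450) = ((-2*(-1))⁴*4 - 8)*(160 - 450) = (2⁴*4 - 8)*(-290) = (16*4 - 8)*(-290) = (64 - 8)*(-290) = 56*(-290) = -16240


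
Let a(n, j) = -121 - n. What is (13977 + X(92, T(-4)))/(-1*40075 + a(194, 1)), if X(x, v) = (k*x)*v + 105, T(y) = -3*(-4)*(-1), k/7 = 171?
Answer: 653703/20195 ≈ 32.370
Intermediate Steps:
k = 1197 (k = 7*171 = 1197)
T(y) = -12 (T(y) = 12*(-1) = -12)
X(x, v) = 105 + 1197*v*x (X(x, v) = (1197*x)*v + 105 = 1197*v*x + 105 = 105 + 1197*v*x)
(13977 + X(92, T(-4)))/(-1*40075 + a(194, 1)) = (13977 + (105 + 1197*(-12)*92))/(-1*40075 + (-121 - 1*194)) = (13977 + (105 - 1321488))/(-40075 + (-121 - 194)) = (13977 - 1321383)/(-40075 - 315) = -1307406/(-40390) = -1307406*(-1/40390) = 653703/20195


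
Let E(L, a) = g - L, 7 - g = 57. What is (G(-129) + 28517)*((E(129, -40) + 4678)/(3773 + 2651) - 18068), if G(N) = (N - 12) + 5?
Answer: -299456530443/584 ≈ -5.1277e+8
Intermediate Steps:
g = -50 (g = 7 - 1*57 = 7 - 57 = -50)
E(L, a) = -50 - L
G(N) = -7 + N (G(N) = (-12 + N) + 5 = -7 + N)
(G(-129) + 28517)*((E(129, -40) + 4678)/(3773 + 2651) - 18068) = ((-7 - 129) + 28517)*(((-50 - 1*129) + 4678)/(3773 + 2651) - 18068) = (-136 + 28517)*(((-50 - 129) + 4678)/6424 - 18068) = 28381*((-179 + 4678)*(1/6424) - 18068) = 28381*(4499*(1/6424) - 18068) = 28381*(409/584 - 18068) = 28381*(-10551303/584) = -299456530443/584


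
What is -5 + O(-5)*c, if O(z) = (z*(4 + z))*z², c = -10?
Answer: -1255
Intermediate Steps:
O(z) = z³*(4 + z)
-5 + O(-5)*c = -5 + ((-5)³*(4 - 5))*(-10) = -5 - 125*(-1)*(-10) = -5 + 125*(-10) = -5 - 1250 = -1255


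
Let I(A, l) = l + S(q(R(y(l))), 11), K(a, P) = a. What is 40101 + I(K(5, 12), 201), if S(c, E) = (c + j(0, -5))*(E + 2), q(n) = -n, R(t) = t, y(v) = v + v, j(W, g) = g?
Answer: 35011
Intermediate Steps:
y(v) = 2*v
S(c, E) = (-5 + c)*(2 + E) (S(c, E) = (c - 5)*(E + 2) = (-5 + c)*(2 + E))
I(A, l) = -65 - 25*l (I(A, l) = l + (-10 - 5*11 + 2*(-2*l) + 11*(-2*l)) = l + (-10 - 55 + 2*(-2*l) + 11*(-2*l)) = l + (-10 - 55 - 4*l - 22*l) = l + (-65 - 26*l) = -65 - 25*l)
40101 + I(K(5, 12), 201) = 40101 + (-65 - 25*201) = 40101 + (-65 - 5025) = 40101 - 5090 = 35011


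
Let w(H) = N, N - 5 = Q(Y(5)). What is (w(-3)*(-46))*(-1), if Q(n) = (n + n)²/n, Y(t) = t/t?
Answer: 414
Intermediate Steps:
Y(t) = 1
Q(n) = 4*n (Q(n) = (2*n)²/n = (4*n²)/n = 4*n)
N = 9 (N = 5 + 4*1 = 5 + 4 = 9)
w(H) = 9
(w(-3)*(-46))*(-1) = (9*(-46))*(-1) = -414*(-1) = 414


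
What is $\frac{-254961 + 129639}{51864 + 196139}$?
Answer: $- \frac{125322}{248003} \approx -0.50532$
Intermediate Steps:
$\frac{-254961 + 129639}{51864 + 196139} = - \frac{125322}{248003}$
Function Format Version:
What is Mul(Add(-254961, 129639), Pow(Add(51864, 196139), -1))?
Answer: Rational(-125322, 248003) ≈ -0.50532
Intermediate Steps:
Mul(Add(-254961, 129639), Pow(Add(51864, 196139), -1)) = Mul(-125322, Pow(248003, -1)) = Mul(-125322, Rational(1, 248003)) = Rational(-125322, 248003)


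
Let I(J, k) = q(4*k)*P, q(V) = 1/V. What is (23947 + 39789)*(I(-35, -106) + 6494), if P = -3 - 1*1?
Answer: 21936815820/53 ≈ 4.1390e+8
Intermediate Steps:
q(V) = 1/V
P = -4 (P = -3 - 1 = -4)
I(J, k) = -1/k (I(J, k) = -4/(4*k) = (1/(4*k))*(-4) = -1/k)
(23947 + 39789)*(I(-35, -106) + 6494) = (23947 + 39789)*(-1/(-106) + 6494) = 63736*(-1*(-1/106) + 6494) = 63736*(1/106 + 6494) = 63736*(688365/106) = 21936815820/53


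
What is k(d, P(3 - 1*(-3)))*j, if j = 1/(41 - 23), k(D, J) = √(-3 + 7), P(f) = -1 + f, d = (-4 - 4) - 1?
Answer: ⅑ ≈ 0.11111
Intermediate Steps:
d = -9 (d = -8 - 1 = -9)
k(D, J) = 2 (k(D, J) = √4 = 2)
j = 1/18 ≈ 0.055556
k(d, P(3 - 1*(-3)))*j = 2*(1/18) = ⅑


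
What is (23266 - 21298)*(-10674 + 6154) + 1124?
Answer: -8894236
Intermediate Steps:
(23266 - 21298)*(-10674 + 6154) + 1124 = 1968*(-4520) + 1124 = -8895360 + 1124 = -8894236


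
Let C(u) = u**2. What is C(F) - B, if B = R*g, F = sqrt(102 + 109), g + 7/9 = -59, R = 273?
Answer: 49591/3 ≈ 16530.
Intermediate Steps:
g = -538/9 (g = -7/9 - 59 = -538/9 ≈ -59.778)
F = sqrt(211) ≈ 14.526
B = -48958/3 (B = 273*(-538/9) = -48958/3 ≈ -16319.)
C(F) - B = (sqrt(211))**2 - 1*(-48958/3) = 211 + 48958/3 = 49591/3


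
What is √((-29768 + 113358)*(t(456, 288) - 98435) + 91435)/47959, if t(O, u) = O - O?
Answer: I*√8228090215/47959 ≈ 1.8914*I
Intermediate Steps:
t(O, u) = 0
√((-29768 + 113358)*(t(456, 288) - 98435) + 91435)/47959 = √((-29768 + 113358)*(0 - 98435) + 91435)/47959 = √(83590*(-98435) + 91435)*(1/47959) = √(-8228181650 + 91435)*(1/47959) = √(-8228090215)*(1/47959) = (I*√8228090215)*(1/47959) = I*√8228090215/47959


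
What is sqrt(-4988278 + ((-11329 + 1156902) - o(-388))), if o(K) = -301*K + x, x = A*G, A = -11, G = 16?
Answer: I*sqrt(3959317) ≈ 1989.8*I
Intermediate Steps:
x = -176 (x = -11*16 = -176)
o(K) = -176 - 301*K (o(K) = -301*K - 176 = -176 - 301*K)
sqrt(-4988278 + ((-11329 + 1156902) - o(-388))) = sqrt(-4988278 + ((-11329 + 1156902) - (-176 - 301*(-388)))) = sqrt(-4988278 + (1145573 - (-176 + 116788))) = sqrt(-4988278 + (1145573 - 1*116612)) = sqrt(-4988278 + (1145573 - 116612)) = sqrt(-4988278 + 1028961) = sqrt(-3959317) = I*sqrt(3959317)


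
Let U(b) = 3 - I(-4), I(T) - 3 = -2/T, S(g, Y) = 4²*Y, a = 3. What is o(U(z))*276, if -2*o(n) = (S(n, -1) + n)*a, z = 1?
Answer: 6831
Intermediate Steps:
S(g, Y) = 16*Y
I(T) = 3 - 2/T
U(b) = -½ (U(b) = 3 - (3 - 2/(-4)) = 3 - (3 - 2*(-¼)) = 3 - (3 + ½) = 3 - 1*7/2 = 3 - 7/2 = -½)
o(n) = 24 - 3*n/2 (o(n) = -(16*(-1) + n)*3/2 = -(-16 + n)*3/2 = -(-48 + 3*n)/2 = 24 - 3*n/2)
o(U(z))*276 = (24 - 3/2*(-½))*276 = (24 + ¾)*276 = (99/4)*276 = 6831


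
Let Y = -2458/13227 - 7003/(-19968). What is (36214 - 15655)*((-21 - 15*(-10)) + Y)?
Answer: 77929132281231/29346304 ≈ 2.6555e+6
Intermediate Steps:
Y = 4838593/29346304 (Y = -2458*1/13227 - 7003*(-1/19968) = -2458/13227 + 7003/19968 = 4838593/29346304 ≈ 0.16488)
(36214 - 15655)*((-21 - 15*(-10)) + Y) = (36214 - 15655)*((-21 - 15*(-10)) + 4838593/29346304) = 20559*((-21 + 150) + 4838593/29346304) = 20559*(129 + 4838593/29346304) = 20559*(3790511809/29346304) = 77929132281231/29346304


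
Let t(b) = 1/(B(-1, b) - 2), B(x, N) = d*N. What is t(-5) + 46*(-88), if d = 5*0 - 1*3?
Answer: -52623/13 ≈ -4047.9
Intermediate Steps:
d = -3 (d = 0 - 3 = -3)
B(x, N) = -3*N
t(b) = 1/(-2 - 3*b) (t(b) = 1/(-3*b - 2) = 1/(-2 - 3*b))
t(-5) + 46*(-88) = 1/(-2 - 3*(-5)) + 46*(-88) = 1/(-2 + 15) - 4048 = 1/13 - 4048 = -52623/13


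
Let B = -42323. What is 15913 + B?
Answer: -26410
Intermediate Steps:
15913 + B = 15913 - 42323 = -26410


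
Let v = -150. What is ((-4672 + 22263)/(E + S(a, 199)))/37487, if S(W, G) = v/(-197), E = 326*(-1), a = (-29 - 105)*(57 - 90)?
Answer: -3465427/2401867064 ≈ -0.0014428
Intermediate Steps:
a = 4422 (a = -134*(-33) = 4422)
E = -326
S(W, G) = 150/197 (S(W, G) = -150/(-197) = -150*(-1/197) = 150/197)
((-4672 + 22263)/(E + S(a, 199)))/37487 = ((-4672 + 22263)/(-326 + 150/197))/37487 = (17591/(-64072/197))*(1/37487) = (17591*(-197/64072))*(1/37487) = -3465427/64072*1/37487 = -3465427/2401867064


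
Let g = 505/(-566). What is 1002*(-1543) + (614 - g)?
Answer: -874736647/566 ≈ -1.5455e+6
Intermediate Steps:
g = -505/566 (g = 505*(-1/566) = -505/566 ≈ -0.89223)
1002*(-1543) + (614 - g) = 1002*(-1543) + (614 - 1*(-505/566)) = -1546086 + (614 + 505/566) = -1546086 + 348029/566 = -874736647/566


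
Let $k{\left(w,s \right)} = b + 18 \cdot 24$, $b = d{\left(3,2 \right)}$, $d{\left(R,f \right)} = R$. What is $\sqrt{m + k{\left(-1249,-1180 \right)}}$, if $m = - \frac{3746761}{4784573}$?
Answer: $\frac{\sqrt{9940153723145062}}{4784573} \approx 20.838$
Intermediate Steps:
$b = 3$
$k{\left(w,s \right)} = 435$ ($k{\left(w,s \right)} = 3 + 18 \cdot 24 = 3 + 432 = 435$)
$m = - \frac{3746761}{4784573}$ ($m = \left(-3746761\right) \frac{1}{4784573} = - \frac{3746761}{4784573} \approx -0.78309$)
$\sqrt{m + k{\left(-1249,-1180 \right)}} = \sqrt{- \frac{3746761}{4784573} + 435} = \sqrt{\frac{2077542494}{4784573}} = \frac{\sqrt{9940153723145062}}{4784573}$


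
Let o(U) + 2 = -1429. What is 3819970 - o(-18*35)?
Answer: 3821401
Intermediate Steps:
o(U) = -1431 (o(U) = -2 - 1429 = -1431)
3819970 - o(-18*35) = 3819970 - 1*(-1431) = 3819970 + 1431 = 3821401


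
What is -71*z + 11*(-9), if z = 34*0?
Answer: -99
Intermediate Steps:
z = 0
-71*z + 11*(-9) = -71*0 + 11*(-9) = 0 - 99 = -99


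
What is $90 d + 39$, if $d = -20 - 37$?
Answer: $-5091$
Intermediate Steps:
$d = -57$
$90 d + 39 = 90 \left(-57\right) + 39 = -5130 + 39 = -5091$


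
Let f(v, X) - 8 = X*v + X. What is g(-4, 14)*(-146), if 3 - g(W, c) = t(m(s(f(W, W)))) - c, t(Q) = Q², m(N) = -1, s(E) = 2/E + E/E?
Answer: -2336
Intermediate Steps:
f(v, X) = 8 + X + X*v (f(v, X) = 8 + (X*v + X) = 8 + (X + X*v) = 8 + X + X*v)
s(E) = 1 + 2/E (s(E) = 2/E + 1 = 1 + 2/E)
g(W, c) = 2 + c (g(W, c) = 3 - ((-1)² - c) = 3 - (1 - c) = 3 + (-1 + c) = 2 + c)
g(-4, 14)*(-146) = (2 + 14)*(-146) = 16*(-146) = -2336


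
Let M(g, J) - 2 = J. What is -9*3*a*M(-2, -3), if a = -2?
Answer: -54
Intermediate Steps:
M(g, J) = 2 + J
-9*3*a*M(-2, -3) = -9*3*(-2)*(2 - 3) = -(-54)*(-1) = -9*6 = -54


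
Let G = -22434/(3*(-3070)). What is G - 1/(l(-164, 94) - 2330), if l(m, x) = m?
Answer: 9326601/3828290 ≈ 2.4362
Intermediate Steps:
G = 3739/1535 (G = -22434/(-9210) = -22434*(-1/9210) = 3739/1535 ≈ 2.4358)
G - 1/(l(-164, 94) - 2330) = 3739/1535 - 1/(-164 - 2330) = 3739/1535 - 1/(-2494) = 3739/1535 - 1*(-1/2494) = 3739/1535 + 1/2494 = 9326601/3828290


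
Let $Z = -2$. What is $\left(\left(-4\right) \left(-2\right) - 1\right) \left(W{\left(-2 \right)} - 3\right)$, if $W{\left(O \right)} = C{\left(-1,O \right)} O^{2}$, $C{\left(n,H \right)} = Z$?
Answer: $-77$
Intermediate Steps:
$C{\left(n,H \right)} = -2$
$W{\left(O \right)} = - 2 O^{2}$
$\left(\left(-4\right) \left(-2\right) - 1\right) \left(W{\left(-2 \right)} - 3\right) = \left(\left(-4\right) \left(-2\right) - 1\right) \left(- 2 \left(-2\right)^{2} - 3\right) = \left(8 - 1\right) \left(\left(-2\right) 4 - 3\right) = 7 \left(-8 - 3\right) = 7 \left(-11\right) = -77$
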